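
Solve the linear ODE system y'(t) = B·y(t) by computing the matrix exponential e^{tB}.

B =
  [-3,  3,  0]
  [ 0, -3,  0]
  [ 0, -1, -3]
e^{tB} =
  [exp(-3*t), 3*t*exp(-3*t), 0]
  [0, exp(-3*t), 0]
  [0, -t*exp(-3*t), exp(-3*t)]

Strategy: write B = P · J · P⁻¹ where J is a Jordan canonical form, so e^{tB} = P · e^{tJ} · P⁻¹, and e^{tJ} can be computed block-by-block.

B has Jordan form
J =
  [-3,  1,  0]
  [ 0, -3,  0]
  [ 0,  0, -3]
(up to reordering of blocks).

Per-block formulas:
  For a 2×2 Jordan block J_2(-3): exp(t · J_2(-3)) = e^(-3t)·(I + t·N), where N is the 2×2 nilpotent shift.
  For a 1×1 block at λ = -3: exp(t · [-3]) = [e^(-3t)].

After assembling e^{tJ} and conjugating by P, we get:

e^{tB} =
  [exp(-3*t), 3*t*exp(-3*t), 0]
  [0, exp(-3*t), 0]
  [0, -t*exp(-3*t), exp(-3*t)]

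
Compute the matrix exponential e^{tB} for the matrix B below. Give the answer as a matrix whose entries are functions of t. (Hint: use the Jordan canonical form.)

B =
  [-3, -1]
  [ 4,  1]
e^{tB} =
  [-2*t*exp(-t) + exp(-t), -t*exp(-t)]
  [4*t*exp(-t), 2*t*exp(-t) + exp(-t)]

Strategy: write B = P · J · P⁻¹ where J is a Jordan canonical form, so e^{tB} = P · e^{tJ} · P⁻¹, and e^{tJ} can be computed block-by-block.

B has Jordan form
J =
  [-1,  1]
  [ 0, -1]
(up to reordering of blocks).

Per-block formulas:
  For a 2×2 Jordan block J_2(-1): exp(t · J_2(-1)) = e^(-1t)·(I + t·N), where N is the 2×2 nilpotent shift.

After assembling e^{tJ} and conjugating by P, we get:

e^{tB} =
  [-2*t*exp(-t) + exp(-t), -t*exp(-t)]
  [4*t*exp(-t), 2*t*exp(-t) + exp(-t)]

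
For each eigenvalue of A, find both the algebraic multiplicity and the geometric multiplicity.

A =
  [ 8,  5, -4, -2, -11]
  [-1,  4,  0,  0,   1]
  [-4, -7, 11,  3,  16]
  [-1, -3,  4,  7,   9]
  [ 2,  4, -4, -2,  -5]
λ = 5: alg = 5, geom = 3

Step 1 — factor the characteristic polynomial to read off the algebraic multiplicities:
  χ_A(x) = (x - 5)^5

Step 2 — compute geometric multiplicities via the rank-nullity identity g(λ) = n − rank(A − λI):
  rank(A − (5)·I) = 2, so dim ker(A − (5)·I) = n − 2 = 3

Summary:
  λ = 5: algebraic multiplicity = 5, geometric multiplicity = 3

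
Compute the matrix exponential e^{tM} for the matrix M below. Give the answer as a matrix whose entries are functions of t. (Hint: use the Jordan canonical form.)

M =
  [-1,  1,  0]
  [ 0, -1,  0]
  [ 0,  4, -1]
e^{tM} =
  [exp(-t), t*exp(-t), 0]
  [0, exp(-t), 0]
  [0, 4*t*exp(-t), exp(-t)]

Strategy: write M = P · J · P⁻¹ where J is a Jordan canonical form, so e^{tM} = P · e^{tJ} · P⁻¹, and e^{tJ} can be computed block-by-block.

M has Jordan form
J =
  [-1,  1,  0]
  [ 0, -1,  0]
  [ 0,  0, -1]
(up to reordering of blocks).

Per-block formulas:
  For a 1×1 block at λ = -1: exp(t · [-1]) = [e^(-1t)].
  For a 2×2 Jordan block J_2(-1): exp(t · J_2(-1)) = e^(-1t)·(I + t·N), where N is the 2×2 nilpotent shift.

After assembling e^{tJ} and conjugating by P, we get:

e^{tM} =
  [exp(-t), t*exp(-t), 0]
  [0, exp(-t), 0]
  [0, 4*t*exp(-t), exp(-t)]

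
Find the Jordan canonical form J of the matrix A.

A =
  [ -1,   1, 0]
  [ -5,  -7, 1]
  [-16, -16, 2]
J_3(-2)

The characteristic polynomial is
  det(x·I − A) = x^3 + 6*x^2 + 12*x + 8 = (x + 2)^3

Eigenvalues and multiplicities (the geometric multiplicity of λ is n − rank(A − λI), which equals the number of Jordan blocks for λ):
  λ = -2: algebraic multiplicity = 3, geometric multiplicity = 1

Determining the block sizes for each eigenvalue:
  λ = -2: one block (gm = 1), so the single block has size am = 3 → block sizes [3]

Assembling the blocks gives a Jordan form
J =
  [-2,  1,  0]
  [ 0, -2,  1]
  [ 0,  0, -2]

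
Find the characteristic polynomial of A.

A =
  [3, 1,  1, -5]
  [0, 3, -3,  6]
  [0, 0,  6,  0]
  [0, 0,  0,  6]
x^4 - 18*x^3 + 117*x^2 - 324*x + 324

Expanding det(x·I − A) (e.g. by cofactor expansion or by noting that A is similar to its Jordan form J, which has the same characteristic polynomial as A) gives
  χ_A(x) = x^4 - 18*x^3 + 117*x^2 - 324*x + 324
which factors as (x - 6)^2*(x - 3)^2. The eigenvalues (with algebraic multiplicities) are λ = 3 with multiplicity 2, λ = 6 with multiplicity 2.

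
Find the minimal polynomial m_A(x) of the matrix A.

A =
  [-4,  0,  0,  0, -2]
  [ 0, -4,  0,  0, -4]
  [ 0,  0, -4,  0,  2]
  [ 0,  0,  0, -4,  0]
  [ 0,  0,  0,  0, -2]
x^2 + 6*x + 8

The characteristic polynomial is χ_A(x) = (x + 2)*(x + 4)^4, so the eigenvalues are known. The minimal polynomial is
  m_A(x) = Π_λ (x − λ)^{k_λ}
where k_λ is the size of the *largest* Jordan block for λ (equivalently, the smallest k with (A − λI)^k v = 0 for every generalised eigenvector v of λ).

  λ = -4: largest Jordan block has size 1, contributing (x + 4)
  λ = -2: largest Jordan block has size 1, contributing (x + 2)

So m_A(x) = (x + 2)*(x + 4) = x^2 + 6*x + 8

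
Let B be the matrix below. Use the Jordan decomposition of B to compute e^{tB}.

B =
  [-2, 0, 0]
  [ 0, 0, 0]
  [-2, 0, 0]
e^{tB} =
  [exp(-2*t), 0, 0]
  [0, 1, 0]
  [-1 + exp(-2*t), 0, 1]

Strategy: write B = P · J · P⁻¹ where J is a Jordan canonical form, so e^{tB} = P · e^{tJ} · P⁻¹, and e^{tJ} can be computed block-by-block.

B has Jordan form
J =
  [-2, 0, 0]
  [ 0, 0, 0]
  [ 0, 0, 0]
(up to reordering of blocks).

Per-block formulas:
  For a 1×1 block at λ = -2: exp(t · [-2]) = [e^(-2t)].
  For a 1×1 block at λ = 0: exp(t · [0]) = [e^(0t)].

After assembling e^{tJ} and conjugating by P, we get:

e^{tB} =
  [exp(-2*t), 0, 0]
  [0, 1, 0]
  [-1 + exp(-2*t), 0, 1]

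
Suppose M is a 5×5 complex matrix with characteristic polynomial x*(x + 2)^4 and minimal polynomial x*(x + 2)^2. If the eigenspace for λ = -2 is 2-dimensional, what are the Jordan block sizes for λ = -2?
Block sizes for λ = -2: [2, 2]

Step 1 — from the characteristic polynomial, algebraic multiplicity of λ = -2 is 4. From dim ker(M − (-2)·I) = 2, there are exactly 2 Jordan blocks for λ = -2.
Step 2 — from the minimal polynomial, the factor (x + 2)^2 tells us the largest block for λ = -2 has size 2.
Step 3 — with total size 4, 2 blocks, and largest block 2, the block sizes (in nonincreasing order) are [2, 2].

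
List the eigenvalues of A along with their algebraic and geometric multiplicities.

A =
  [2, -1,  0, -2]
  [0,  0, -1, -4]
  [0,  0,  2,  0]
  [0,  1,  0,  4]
λ = 2: alg = 4, geom = 2

Step 1 — factor the characteristic polynomial to read off the algebraic multiplicities:
  χ_A(x) = (x - 2)^4

Step 2 — compute geometric multiplicities via the rank-nullity identity g(λ) = n − rank(A − λI):
  rank(A − (2)·I) = 2, so dim ker(A − (2)·I) = n − 2 = 2

Summary:
  λ = 2: algebraic multiplicity = 4, geometric multiplicity = 2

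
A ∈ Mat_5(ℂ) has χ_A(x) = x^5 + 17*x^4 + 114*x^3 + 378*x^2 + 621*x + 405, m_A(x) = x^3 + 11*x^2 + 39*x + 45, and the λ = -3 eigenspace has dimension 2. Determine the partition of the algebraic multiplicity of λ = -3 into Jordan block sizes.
Block sizes for λ = -3: [2, 2]

Step 1 — from the characteristic polynomial, algebraic multiplicity of λ = -3 is 4. From dim ker(A − (-3)·I) = 2, there are exactly 2 Jordan blocks for λ = -3.
Step 2 — from the minimal polynomial, the factor (x + 3)^2 tells us the largest block for λ = -3 has size 2.
Step 3 — with total size 4, 2 blocks, and largest block 2, the block sizes (in nonincreasing order) are [2, 2].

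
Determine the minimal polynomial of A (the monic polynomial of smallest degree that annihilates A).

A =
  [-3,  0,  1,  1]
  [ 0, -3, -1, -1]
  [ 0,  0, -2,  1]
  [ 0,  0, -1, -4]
x^2 + 6*x + 9

The characteristic polynomial is χ_A(x) = (x + 3)^4, so the eigenvalues are known. The minimal polynomial is
  m_A(x) = Π_λ (x − λ)^{k_λ}
where k_λ is the size of the *largest* Jordan block for λ (equivalently, the smallest k with (A − λI)^k v = 0 for every generalised eigenvector v of λ).

  λ = -3: largest Jordan block has size 2, contributing (x + 3)^2

So m_A(x) = (x + 3)^2 = x^2 + 6*x + 9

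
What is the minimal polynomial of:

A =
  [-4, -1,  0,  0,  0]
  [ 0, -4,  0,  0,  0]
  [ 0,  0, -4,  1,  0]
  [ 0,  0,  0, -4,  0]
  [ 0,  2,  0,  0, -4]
x^2 + 8*x + 16

The characteristic polynomial is χ_A(x) = (x + 4)^5, so the eigenvalues are known. The minimal polynomial is
  m_A(x) = Π_λ (x − λ)^{k_λ}
where k_λ is the size of the *largest* Jordan block for λ (equivalently, the smallest k with (A − λI)^k v = 0 for every generalised eigenvector v of λ).

  λ = -4: largest Jordan block has size 2, contributing (x + 4)^2

So m_A(x) = (x + 4)^2 = x^2 + 8*x + 16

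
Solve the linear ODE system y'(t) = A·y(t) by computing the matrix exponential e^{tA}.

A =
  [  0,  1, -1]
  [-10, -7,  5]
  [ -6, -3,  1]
e^{tA} =
  [2*t*exp(-2*t) + exp(-2*t), t*exp(-2*t), -t*exp(-2*t)]
  [-10*t*exp(-2*t), -5*t*exp(-2*t) + exp(-2*t), 5*t*exp(-2*t)]
  [-6*t*exp(-2*t), -3*t*exp(-2*t), 3*t*exp(-2*t) + exp(-2*t)]

Strategy: write A = P · J · P⁻¹ where J is a Jordan canonical form, so e^{tA} = P · e^{tJ} · P⁻¹, and e^{tJ} can be computed block-by-block.

A has Jordan form
J =
  [-2,  1,  0]
  [ 0, -2,  0]
  [ 0,  0, -2]
(up to reordering of blocks).

Per-block formulas:
  For a 1×1 block at λ = -2: exp(t · [-2]) = [e^(-2t)].
  For a 2×2 Jordan block J_2(-2): exp(t · J_2(-2)) = e^(-2t)·(I + t·N), where N is the 2×2 nilpotent shift.

After assembling e^{tJ} and conjugating by P, we get:

e^{tA} =
  [2*t*exp(-2*t) + exp(-2*t), t*exp(-2*t), -t*exp(-2*t)]
  [-10*t*exp(-2*t), -5*t*exp(-2*t) + exp(-2*t), 5*t*exp(-2*t)]
  [-6*t*exp(-2*t), -3*t*exp(-2*t), 3*t*exp(-2*t) + exp(-2*t)]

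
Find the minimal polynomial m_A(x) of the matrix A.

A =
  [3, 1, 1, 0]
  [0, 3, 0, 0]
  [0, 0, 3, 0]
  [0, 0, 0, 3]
x^2 - 6*x + 9

The characteristic polynomial is χ_A(x) = (x - 3)^4, so the eigenvalues are known. The minimal polynomial is
  m_A(x) = Π_λ (x − λ)^{k_λ}
where k_λ is the size of the *largest* Jordan block for λ (equivalently, the smallest k with (A − λI)^k v = 0 for every generalised eigenvector v of λ).

  λ = 3: largest Jordan block has size 2, contributing (x − 3)^2

So m_A(x) = (x - 3)^2 = x^2 - 6*x + 9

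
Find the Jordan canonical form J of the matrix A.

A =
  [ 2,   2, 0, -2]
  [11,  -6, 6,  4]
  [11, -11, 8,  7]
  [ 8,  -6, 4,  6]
J_3(2) ⊕ J_1(4)

The characteristic polynomial is
  det(x·I − A) = x^4 - 10*x^3 + 36*x^2 - 56*x + 32 = (x - 4)*(x - 2)^3

Eigenvalues and multiplicities (the geometric multiplicity of λ is n − rank(A − λI), which equals the number of Jordan blocks for λ):
  λ = 2: algebraic multiplicity = 3, geometric multiplicity = 1
  λ = 4: algebraic multiplicity = 1, geometric multiplicity = 1

Determining the block sizes for each eigenvalue:
  λ = 2: one block (gm = 1), so the single block has size am = 3 → block sizes [3]
  λ = 4: one block (gm = 1), so the single block has size am = 1 → block sizes [1]

Assembling the blocks gives a Jordan form
J =
  [2, 1, 0, 0]
  [0, 2, 1, 0]
  [0, 0, 2, 0]
  [0, 0, 0, 4]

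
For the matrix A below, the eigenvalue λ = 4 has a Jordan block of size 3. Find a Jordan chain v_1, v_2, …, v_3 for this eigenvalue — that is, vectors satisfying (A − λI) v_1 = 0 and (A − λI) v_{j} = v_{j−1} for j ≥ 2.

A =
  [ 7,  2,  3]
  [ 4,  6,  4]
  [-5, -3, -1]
A Jordan chain for λ = 4 of length 3:
v_1 = (2, 0, -2)ᵀ
v_2 = (3, 4, -5)ᵀ
v_3 = (1, 0, 0)ᵀ

Let N = A − (4)·I. We want v_3 with N^3 v_3 = 0 but N^2 v_3 ≠ 0; then v_{j-1} := N · v_j for j = 3, …, 2.

Pick v_3 = (1, 0, 0)ᵀ.
Then v_2 = N · v_3 = (3, 4, -5)ᵀ.
Then v_1 = N · v_2 = (2, 0, -2)ᵀ.

Sanity check: (A − (4)·I) v_1 = (0, 0, 0)ᵀ = 0. ✓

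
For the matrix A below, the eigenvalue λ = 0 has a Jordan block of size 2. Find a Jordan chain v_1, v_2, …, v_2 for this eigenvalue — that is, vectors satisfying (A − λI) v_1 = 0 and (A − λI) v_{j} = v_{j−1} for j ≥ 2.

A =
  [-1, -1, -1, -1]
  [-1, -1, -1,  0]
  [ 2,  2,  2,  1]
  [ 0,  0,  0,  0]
A Jordan chain for λ = 0 of length 2:
v_1 = (-1, -1, 2, 0)ᵀ
v_2 = (1, 0, 0, 0)ᵀ

Let N = A − (0)·I. We want v_2 with N^2 v_2 = 0 but N^1 v_2 ≠ 0; then v_{j-1} := N · v_j for j = 2, …, 2.

Pick v_2 = (1, 0, 0, 0)ᵀ.
Then v_1 = N · v_2 = (-1, -1, 2, 0)ᵀ.

Sanity check: (A − (0)·I) v_1 = (0, 0, 0, 0)ᵀ = 0. ✓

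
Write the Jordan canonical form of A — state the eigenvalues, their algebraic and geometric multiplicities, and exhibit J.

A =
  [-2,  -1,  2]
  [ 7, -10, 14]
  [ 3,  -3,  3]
J_2(-3) ⊕ J_1(-3)

The characteristic polynomial is
  det(x·I − A) = x^3 + 9*x^2 + 27*x + 27 = (x + 3)^3

Eigenvalues and multiplicities (the geometric multiplicity of λ is n − rank(A − λI), which equals the number of Jordan blocks for λ):
  λ = -3: algebraic multiplicity = 3, geometric multiplicity = 2

Determining the block sizes for each eigenvalue:
  λ = -3: 2 blocks summing to 3 forces exactly one block of size 2 and the rest size 1 → block sizes [2, 1]

Assembling the blocks gives a Jordan form
J =
  [-3,  1,  0]
  [ 0, -3,  0]
  [ 0,  0, -3]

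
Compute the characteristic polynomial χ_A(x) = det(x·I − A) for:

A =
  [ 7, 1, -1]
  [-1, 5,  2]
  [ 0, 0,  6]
x^3 - 18*x^2 + 108*x - 216

Expanding det(x·I − A) (e.g. by cofactor expansion or by noting that A is similar to its Jordan form J, which has the same characteristic polynomial as A) gives
  χ_A(x) = x^3 - 18*x^2 + 108*x - 216
which factors as (x - 6)^3. The eigenvalues (with algebraic multiplicities) are λ = 6 with multiplicity 3.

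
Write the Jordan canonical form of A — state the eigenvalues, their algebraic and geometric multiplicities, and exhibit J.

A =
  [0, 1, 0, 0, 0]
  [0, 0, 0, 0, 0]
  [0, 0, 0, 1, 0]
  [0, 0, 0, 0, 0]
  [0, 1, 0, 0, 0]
J_2(0) ⊕ J_2(0) ⊕ J_1(0)

The characteristic polynomial is
  det(x·I − A) = x^5

Eigenvalues and multiplicities (the geometric multiplicity of λ is n − rank(A − λI), which equals the number of Jordan blocks for λ):
  λ = 0: algebraic multiplicity = 5, geometric multiplicity = 3

Determining the block sizes for each eigenvalue:
  λ = 0: with am = 5 and gm = 3, the partition is not yet determined (e.g. several partitions of 5 into 3 parts exist). Let N = A − (0)·I. Computing rank(N^1) = 2, rank(N^2) = 0; the number of blocks of size ≥ j is rank(N^{j−1}) − rank(N^j), giving [3, 2]. So we have 2 block(s) of size 2, 1 block(s) of size 1 → block sizes [2, 2, 1]

Assembling the blocks gives a Jordan form
J =
  [0, 1, 0, 0, 0]
  [0, 0, 0, 0, 0]
  [0, 0, 0, 1, 0]
  [0, 0, 0, 0, 0]
  [0, 0, 0, 0, 0]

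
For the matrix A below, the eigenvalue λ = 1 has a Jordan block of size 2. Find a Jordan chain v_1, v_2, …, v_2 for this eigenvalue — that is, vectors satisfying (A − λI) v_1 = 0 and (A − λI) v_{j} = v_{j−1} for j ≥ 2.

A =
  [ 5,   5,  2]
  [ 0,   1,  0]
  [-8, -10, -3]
A Jordan chain for λ = 1 of length 2:
v_1 = (4, 0, -8)ᵀ
v_2 = (1, 0, 0)ᵀ

Let N = A − (1)·I. We want v_2 with N^2 v_2 = 0 but N^1 v_2 ≠ 0; then v_{j-1} := N · v_j for j = 2, …, 2.

Pick v_2 = (1, 0, 0)ᵀ.
Then v_1 = N · v_2 = (4, 0, -8)ᵀ.

Sanity check: (A − (1)·I) v_1 = (0, 0, 0)ᵀ = 0. ✓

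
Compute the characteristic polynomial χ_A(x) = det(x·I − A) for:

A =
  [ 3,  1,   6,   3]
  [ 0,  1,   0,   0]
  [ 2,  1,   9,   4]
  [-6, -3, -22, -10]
x^4 - 3*x^3 + 3*x^2 - x

Expanding det(x·I − A) (e.g. by cofactor expansion or by noting that A is similar to its Jordan form J, which has the same characteristic polynomial as A) gives
  χ_A(x) = x^4 - 3*x^3 + 3*x^2 - x
which factors as x*(x - 1)^3. The eigenvalues (with algebraic multiplicities) are λ = 0 with multiplicity 1, λ = 1 with multiplicity 3.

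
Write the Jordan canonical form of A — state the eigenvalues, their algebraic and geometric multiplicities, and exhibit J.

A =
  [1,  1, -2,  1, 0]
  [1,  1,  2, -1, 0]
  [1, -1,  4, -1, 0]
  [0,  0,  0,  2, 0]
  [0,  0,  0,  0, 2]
J_2(2) ⊕ J_1(2) ⊕ J_1(2) ⊕ J_1(2)

The characteristic polynomial is
  det(x·I − A) = x^5 - 10*x^4 + 40*x^3 - 80*x^2 + 80*x - 32 = (x - 2)^5

Eigenvalues and multiplicities (the geometric multiplicity of λ is n − rank(A − λI), which equals the number of Jordan blocks for λ):
  λ = 2: algebraic multiplicity = 5, geometric multiplicity = 4

Determining the block sizes for each eigenvalue:
  λ = 2: 4 blocks summing to 5 forces exactly one block of size 2 and the rest size 1 → block sizes [2, 1, 1, 1]

Assembling the blocks gives a Jordan form
J =
  [2, 1, 0, 0, 0]
  [0, 2, 0, 0, 0]
  [0, 0, 2, 0, 0]
  [0, 0, 0, 2, 0]
  [0, 0, 0, 0, 2]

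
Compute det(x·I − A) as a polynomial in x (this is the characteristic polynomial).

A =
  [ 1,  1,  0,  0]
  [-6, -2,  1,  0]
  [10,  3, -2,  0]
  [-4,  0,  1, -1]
x^4 + 4*x^3 + 6*x^2 + 4*x + 1

Expanding det(x·I − A) (e.g. by cofactor expansion or by noting that A is similar to its Jordan form J, which has the same characteristic polynomial as A) gives
  χ_A(x) = x^4 + 4*x^3 + 6*x^2 + 4*x + 1
which factors as (x + 1)^4. The eigenvalues (with algebraic multiplicities) are λ = -1 with multiplicity 4.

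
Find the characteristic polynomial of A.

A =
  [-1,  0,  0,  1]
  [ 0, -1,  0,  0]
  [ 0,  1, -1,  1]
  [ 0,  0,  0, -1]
x^4 + 4*x^3 + 6*x^2 + 4*x + 1

Expanding det(x·I − A) (e.g. by cofactor expansion or by noting that A is similar to its Jordan form J, which has the same characteristic polynomial as A) gives
  χ_A(x) = x^4 + 4*x^3 + 6*x^2 + 4*x + 1
which factors as (x + 1)^4. The eigenvalues (with algebraic multiplicities) are λ = -1 with multiplicity 4.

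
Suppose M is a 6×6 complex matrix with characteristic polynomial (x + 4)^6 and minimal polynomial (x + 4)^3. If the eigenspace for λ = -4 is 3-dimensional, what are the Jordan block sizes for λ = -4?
Block sizes for λ = -4: [3, 2, 1]

Step 1 — from the characteristic polynomial, algebraic multiplicity of λ = -4 is 6. From dim ker(M − (-4)·I) = 3, there are exactly 3 Jordan blocks for λ = -4.
Step 2 — from the minimal polynomial, the factor (x + 4)^3 tells us the largest block for λ = -4 has size 3.
Step 3 — with total size 6, 3 blocks, and largest block 3, the block sizes (in nonincreasing order) are [3, 2, 1].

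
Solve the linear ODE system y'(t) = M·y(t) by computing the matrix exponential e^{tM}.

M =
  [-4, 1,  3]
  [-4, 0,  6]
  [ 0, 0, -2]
e^{tM} =
  [-2*t*exp(-2*t) + exp(-2*t), t*exp(-2*t), 3*t*exp(-2*t)]
  [-4*t*exp(-2*t), 2*t*exp(-2*t) + exp(-2*t), 6*t*exp(-2*t)]
  [0, 0, exp(-2*t)]

Strategy: write M = P · J · P⁻¹ where J is a Jordan canonical form, so e^{tM} = P · e^{tJ} · P⁻¹, and e^{tJ} can be computed block-by-block.

M has Jordan form
J =
  [-2,  1,  0]
  [ 0, -2,  0]
  [ 0,  0, -2]
(up to reordering of blocks).

Per-block formulas:
  For a 1×1 block at λ = -2: exp(t · [-2]) = [e^(-2t)].
  For a 2×2 Jordan block J_2(-2): exp(t · J_2(-2)) = e^(-2t)·(I + t·N), where N is the 2×2 nilpotent shift.

After assembling e^{tJ} and conjugating by P, we get:

e^{tM} =
  [-2*t*exp(-2*t) + exp(-2*t), t*exp(-2*t), 3*t*exp(-2*t)]
  [-4*t*exp(-2*t), 2*t*exp(-2*t) + exp(-2*t), 6*t*exp(-2*t)]
  [0, 0, exp(-2*t)]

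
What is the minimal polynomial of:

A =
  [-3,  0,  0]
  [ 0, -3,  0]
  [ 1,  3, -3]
x^2 + 6*x + 9

The characteristic polynomial is χ_A(x) = (x + 3)^3, so the eigenvalues are known. The minimal polynomial is
  m_A(x) = Π_λ (x − λ)^{k_λ}
where k_λ is the size of the *largest* Jordan block for λ (equivalently, the smallest k with (A − λI)^k v = 0 for every generalised eigenvector v of λ).

  λ = -3: largest Jordan block has size 2, contributing (x + 3)^2

So m_A(x) = (x + 3)^2 = x^2 + 6*x + 9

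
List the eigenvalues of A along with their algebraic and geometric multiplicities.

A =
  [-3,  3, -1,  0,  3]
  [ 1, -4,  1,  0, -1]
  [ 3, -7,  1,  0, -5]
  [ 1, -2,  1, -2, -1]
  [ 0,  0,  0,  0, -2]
λ = -2: alg = 5, geom = 3

Step 1 — factor the characteristic polynomial to read off the algebraic multiplicities:
  χ_A(x) = (x + 2)^5

Step 2 — compute geometric multiplicities via the rank-nullity identity g(λ) = n − rank(A − λI):
  rank(A − (-2)·I) = 2, so dim ker(A − (-2)·I) = n − 2 = 3

Summary:
  λ = -2: algebraic multiplicity = 5, geometric multiplicity = 3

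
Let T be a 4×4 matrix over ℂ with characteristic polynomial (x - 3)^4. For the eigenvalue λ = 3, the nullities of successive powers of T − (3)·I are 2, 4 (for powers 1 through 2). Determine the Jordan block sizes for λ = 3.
Block sizes for λ = 3: [2, 2]

From the dimensions of kernels of powers, the number of Jordan blocks of size at least j is d_j − d_{j−1} where d_j = dim ker(N^j) (with d_0 = 0). Computing the differences gives [2, 2].
The number of blocks of size exactly k is (#blocks of size ≥ k) − (#blocks of size ≥ k + 1), so the partition is: 2 block(s) of size 2.
In nonincreasing order the block sizes are [2, 2].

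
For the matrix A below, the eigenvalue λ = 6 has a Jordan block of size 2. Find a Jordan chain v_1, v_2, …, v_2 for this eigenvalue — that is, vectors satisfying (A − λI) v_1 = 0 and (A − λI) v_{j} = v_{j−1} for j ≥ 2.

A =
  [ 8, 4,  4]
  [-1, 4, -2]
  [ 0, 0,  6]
A Jordan chain for λ = 6 of length 2:
v_1 = (2, -1, 0)ᵀ
v_2 = (1, 0, 0)ᵀ

Let N = A − (6)·I. We want v_2 with N^2 v_2 = 0 but N^1 v_2 ≠ 0; then v_{j-1} := N · v_j for j = 2, …, 2.

Pick v_2 = (1, 0, 0)ᵀ.
Then v_1 = N · v_2 = (2, -1, 0)ᵀ.

Sanity check: (A − (6)·I) v_1 = (0, 0, 0)ᵀ = 0. ✓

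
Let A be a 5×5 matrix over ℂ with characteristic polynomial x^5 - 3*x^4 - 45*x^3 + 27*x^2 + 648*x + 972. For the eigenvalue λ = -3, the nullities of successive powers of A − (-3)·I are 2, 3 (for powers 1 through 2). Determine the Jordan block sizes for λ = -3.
Block sizes for λ = -3: [2, 1]

From the dimensions of kernels of powers, the number of Jordan blocks of size at least j is d_j − d_{j−1} where d_j = dim ker(N^j) (with d_0 = 0). Computing the differences gives [2, 1].
The number of blocks of size exactly k is (#blocks of size ≥ k) − (#blocks of size ≥ k + 1), so the partition is: 1 block(s) of size 1, 1 block(s) of size 2.
In nonincreasing order the block sizes are [2, 1].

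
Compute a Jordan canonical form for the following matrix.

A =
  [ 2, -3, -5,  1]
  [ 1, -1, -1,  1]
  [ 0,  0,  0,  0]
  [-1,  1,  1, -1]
J_3(0) ⊕ J_1(0)

The characteristic polynomial is
  det(x·I − A) = x^4

Eigenvalues and multiplicities (the geometric multiplicity of λ is n − rank(A − λI), which equals the number of Jordan blocks for λ):
  λ = 0: algebraic multiplicity = 4, geometric multiplicity = 2

Determining the block sizes for each eigenvalue:
  λ = 0: with am = 4 and gm = 2, the partition is not yet determined (e.g. several partitions of 4 into 2 parts exist). Let N = A − (0)·I. Computing rank(N^1) = 2, rank(N^2) = 1, rank(N^3) = 0; the number of blocks of size ≥ j is rank(N^{j−1}) − rank(N^j), giving [2, 1, 1]. So we have 1 block(s) of size 3, 1 block(s) of size 1 → block sizes [3, 1]

Assembling the blocks gives a Jordan form
J =
  [0, 1, 0, 0]
  [0, 0, 1, 0]
  [0, 0, 0, 0]
  [0, 0, 0, 0]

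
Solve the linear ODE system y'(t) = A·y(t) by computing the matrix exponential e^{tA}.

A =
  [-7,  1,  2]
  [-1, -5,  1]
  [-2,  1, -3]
e^{tA} =
  [-t^2*exp(-5*t)/2 - 2*t*exp(-5*t) + exp(-5*t), t*exp(-5*t), t^2*exp(-5*t)/2 + 2*t*exp(-5*t)]
  [-t*exp(-5*t), exp(-5*t), t*exp(-5*t)]
  [-t^2*exp(-5*t)/2 - 2*t*exp(-5*t), t*exp(-5*t), t^2*exp(-5*t)/2 + 2*t*exp(-5*t) + exp(-5*t)]

Strategy: write A = P · J · P⁻¹ where J is a Jordan canonical form, so e^{tA} = P · e^{tJ} · P⁻¹, and e^{tJ} can be computed block-by-block.

A has Jordan form
J =
  [-5,  1,  0]
  [ 0, -5,  1]
  [ 0,  0, -5]
(up to reordering of blocks).

Per-block formulas:
  For a 3×3 Jordan block J_3(-5): exp(t · J_3(-5)) = e^(-5t)·(I + t·N + (t^2/2)·N^2), where N is the 3×3 nilpotent shift.

After assembling e^{tJ} and conjugating by P, we get:

e^{tA} =
  [-t^2*exp(-5*t)/2 - 2*t*exp(-5*t) + exp(-5*t), t*exp(-5*t), t^2*exp(-5*t)/2 + 2*t*exp(-5*t)]
  [-t*exp(-5*t), exp(-5*t), t*exp(-5*t)]
  [-t^2*exp(-5*t)/2 - 2*t*exp(-5*t), t*exp(-5*t), t^2*exp(-5*t)/2 + 2*t*exp(-5*t) + exp(-5*t)]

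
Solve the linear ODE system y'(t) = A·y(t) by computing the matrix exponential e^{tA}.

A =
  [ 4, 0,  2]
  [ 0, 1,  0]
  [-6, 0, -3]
e^{tA} =
  [4*exp(t) - 3, 0, 2*exp(t) - 2]
  [0, exp(t), 0]
  [6 - 6*exp(t), 0, 4 - 3*exp(t)]

Strategy: write A = P · J · P⁻¹ where J is a Jordan canonical form, so e^{tA} = P · e^{tJ} · P⁻¹, and e^{tJ} can be computed block-by-block.

A has Jordan form
J =
  [0, 0, 0]
  [0, 1, 0]
  [0, 0, 1]
(up to reordering of blocks).

Per-block formulas:
  For a 1×1 block at λ = 1: exp(t · [1]) = [e^(1t)].
  For a 1×1 block at λ = 0: exp(t · [0]) = [e^(0t)].

After assembling e^{tJ} and conjugating by P, we get:

e^{tA} =
  [4*exp(t) - 3, 0, 2*exp(t) - 2]
  [0, exp(t), 0]
  [6 - 6*exp(t), 0, 4 - 3*exp(t)]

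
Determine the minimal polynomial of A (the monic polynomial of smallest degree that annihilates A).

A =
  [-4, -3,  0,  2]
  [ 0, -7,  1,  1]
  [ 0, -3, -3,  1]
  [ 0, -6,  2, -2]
x^3 + 12*x^2 + 48*x + 64

The characteristic polynomial is χ_A(x) = (x + 4)^4, so the eigenvalues are known. The minimal polynomial is
  m_A(x) = Π_λ (x − λ)^{k_λ}
where k_λ is the size of the *largest* Jordan block for λ (equivalently, the smallest k with (A − λI)^k v = 0 for every generalised eigenvector v of λ).

  λ = -4: largest Jordan block has size 3, contributing (x + 4)^3

So m_A(x) = (x + 4)^3 = x^3 + 12*x^2 + 48*x + 64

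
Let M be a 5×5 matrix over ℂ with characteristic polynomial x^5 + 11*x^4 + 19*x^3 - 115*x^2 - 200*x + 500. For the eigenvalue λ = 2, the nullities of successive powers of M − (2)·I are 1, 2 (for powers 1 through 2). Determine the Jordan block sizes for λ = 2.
Block sizes for λ = 2: [2]

From the dimensions of kernels of powers, the number of Jordan blocks of size at least j is d_j − d_{j−1} where d_j = dim ker(N^j) (with d_0 = 0). Computing the differences gives [1, 1].
The number of blocks of size exactly k is (#blocks of size ≥ k) − (#blocks of size ≥ k + 1), so the partition is: 1 block(s) of size 2.
In nonincreasing order the block sizes are [2].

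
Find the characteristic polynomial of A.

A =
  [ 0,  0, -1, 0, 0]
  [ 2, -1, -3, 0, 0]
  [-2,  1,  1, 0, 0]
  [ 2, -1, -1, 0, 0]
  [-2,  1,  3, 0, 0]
x^5

Expanding det(x·I − A) (e.g. by cofactor expansion or by noting that A is similar to its Jordan form J, which has the same characteristic polynomial as A) gives
  χ_A(x) = x^5
which factors as x^5. The eigenvalues (with algebraic multiplicities) are λ = 0 with multiplicity 5.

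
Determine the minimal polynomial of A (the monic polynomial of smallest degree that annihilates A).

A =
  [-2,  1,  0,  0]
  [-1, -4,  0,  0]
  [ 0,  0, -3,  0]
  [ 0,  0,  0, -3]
x^2 + 6*x + 9

The characteristic polynomial is χ_A(x) = (x + 3)^4, so the eigenvalues are known. The minimal polynomial is
  m_A(x) = Π_λ (x − λ)^{k_λ}
where k_λ is the size of the *largest* Jordan block for λ (equivalently, the smallest k with (A − λI)^k v = 0 for every generalised eigenvector v of λ).

  λ = -3: largest Jordan block has size 2, contributing (x + 3)^2

So m_A(x) = (x + 3)^2 = x^2 + 6*x + 9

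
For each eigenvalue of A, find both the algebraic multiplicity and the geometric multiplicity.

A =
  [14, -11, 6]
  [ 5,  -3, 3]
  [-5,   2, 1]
λ = 4: alg = 3, geom = 1

Step 1 — factor the characteristic polynomial to read off the algebraic multiplicities:
  χ_A(x) = (x - 4)^3

Step 2 — compute geometric multiplicities via the rank-nullity identity g(λ) = n − rank(A − λI):
  rank(A − (4)·I) = 2, so dim ker(A − (4)·I) = n − 2 = 1

Summary:
  λ = 4: algebraic multiplicity = 3, geometric multiplicity = 1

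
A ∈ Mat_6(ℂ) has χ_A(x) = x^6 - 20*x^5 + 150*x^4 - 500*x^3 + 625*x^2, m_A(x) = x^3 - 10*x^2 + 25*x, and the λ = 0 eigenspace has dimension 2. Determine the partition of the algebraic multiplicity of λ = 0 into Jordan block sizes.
Block sizes for λ = 0: [1, 1]

Step 1 — from the characteristic polynomial, algebraic multiplicity of λ = 0 is 2. From dim ker(A − (0)·I) = 2, there are exactly 2 Jordan blocks for λ = 0.
Step 2 — from the minimal polynomial, the factor (x − 0) tells us the largest block for λ = 0 has size 1.
Step 3 — with total size 2, 2 blocks, and largest block 1, the block sizes (in nonincreasing order) are [1, 1].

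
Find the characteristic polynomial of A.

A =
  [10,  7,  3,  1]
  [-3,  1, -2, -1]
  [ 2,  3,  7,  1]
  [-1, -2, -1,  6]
x^4 - 24*x^3 + 216*x^2 - 864*x + 1296

Expanding det(x·I − A) (e.g. by cofactor expansion or by noting that A is similar to its Jordan form J, which has the same characteristic polynomial as A) gives
  χ_A(x) = x^4 - 24*x^3 + 216*x^2 - 864*x + 1296
which factors as (x - 6)^4. The eigenvalues (with algebraic multiplicities) are λ = 6 with multiplicity 4.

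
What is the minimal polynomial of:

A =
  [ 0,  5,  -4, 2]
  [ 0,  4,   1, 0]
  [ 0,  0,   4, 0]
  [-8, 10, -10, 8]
x^3 - 12*x^2 + 48*x - 64

The characteristic polynomial is χ_A(x) = (x - 4)^4, so the eigenvalues are known. The minimal polynomial is
  m_A(x) = Π_λ (x − λ)^{k_λ}
where k_λ is the size of the *largest* Jordan block for λ (equivalently, the smallest k with (A − λI)^k v = 0 for every generalised eigenvector v of λ).

  λ = 4: largest Jordan block has size 3, contributing (x − 4)^3

So m_A(x) = (x - 4)^3 = x^3 - 12*x^2 + 48*x - 64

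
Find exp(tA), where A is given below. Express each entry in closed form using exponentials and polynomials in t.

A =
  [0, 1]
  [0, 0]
e^{tA} =
  [1, t]
  [0, 1]

Strategy: write A = P · J · P⁻¹ where J is a Jordan canonical form, so e^{tA} = P · e^{tJ} · P⁻¹, and e^{tJ} can be computed block-by-block.

A has Jordan form
J =
  [0, 1]
  [0, 0]
(up to reordering of blocks).

Per-block formulas:
  For a 2×2 Jordan block J_2(0): exp(t · J_2(0)) = e^(0t)·(I + t·N), where N is the 2×2 nilpotent shift.

After assembling e^{tJ} and conjugating by P, we get:

e^{tA} =
  [1, t]
  [0, 1]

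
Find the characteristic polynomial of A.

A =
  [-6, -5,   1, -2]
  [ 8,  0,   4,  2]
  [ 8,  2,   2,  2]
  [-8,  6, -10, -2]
x^4 + 6*x^3 + 12*x^2 + 8*x

Expanding det(x·I − A) (e.g. by cofactor expansion or by noting that A is similar to its Jordan form J, which has the same characteristic polynomial as A) gives
  χ_A(x) = x^4 + 6*x^3 + 12*x^2 + 8*x
which factors as x*(x + 2)^3. The eigenvalues (with algebraic multiplicities) are λ = -2 with multiplicity 3, λ = 0 with multiplicity 1.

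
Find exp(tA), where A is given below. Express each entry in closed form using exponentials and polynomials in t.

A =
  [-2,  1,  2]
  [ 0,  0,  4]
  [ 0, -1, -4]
e^{tA} =
  [exp(-2*t), t*exp(-2*t), 2*t*exp(-2*t)]
  [0, 2*t*exp(-2*t) + exp(-2*t), 4*t*exp(-2*t)]
  [0, -t*exp(-2*t), -2*t*exp(-2*t) + exp(-2*t)]

Strategy: write A = P · J · P⁻¹ where J is a Jordan canonical form, so e^{tA} = P · e^{tJ} · P⁻¹, and e^{tJ} can be computed block-by-block.

A has Jordan form
J =
  [-2,  1,  0]
  [ 0, -2,  0]
  [ 0,  0, -2]
(up to reordering of blocks).

Per-block formulas:
  For a 2×2 Jordan block J_2(-2): exp(t · J_2(-2)) = e^(-2t)·(I + t·N), where N is the 2×2 nilpotent shift.
  For a 1×1 block at λ = -2: exp(t · [-2]) = [e^(-2t)].

After assembling e^{tJ} and conjugating by P, we get:

e^{tA} =
  [exp(-2*t), t*exp(-2*t), 2*t*exp(-2*t)]
  [0, 2*t*exp(-2*t) + exp(-2*t), 4*t*exp(-2*t)]
  [0, -t*exp(-2*t), -2*t*exp(-2*t) + exp(-2*t)]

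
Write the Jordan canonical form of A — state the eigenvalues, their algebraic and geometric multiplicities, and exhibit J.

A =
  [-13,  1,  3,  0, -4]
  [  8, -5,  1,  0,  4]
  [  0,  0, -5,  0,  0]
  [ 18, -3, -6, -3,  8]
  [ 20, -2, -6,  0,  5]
J_3(-5) ⊕ J_1(-3) ⊕ J_1(-3)

The characteristic polynomial is
  det(x·I − A) = x^5 + 21*x^4 + 174*x^3 + 710*x^2 + 1425*x + 1125 = (x + 3)^2*(x + 5)^3

Eigenvalues and multiplicities (the geometric multiplicity of λ is n − rank(A − λI), which equals the number of Jordan blocks for λ):
  λ = -5: algebraic multiplicity = 3, geometric multiplicity = 1
  λ = -3: algebraic multiplicity = 2, geometric multiplicity = 2

Determining the block sizes for each eigenvalue:
  λ = -5: one block (gm = 1), so the single block has size am = 3 → block sizes [3]
  λ = -3: gm = am = 2, so every block has size 1 → block sizes [1, 1]

Assembling the blocks gives a Jordan form
J =
  [-5,  1,  0,  0,  0]
  [ 0, -5,  1,  0,  0]
  [ 0,  0, -5,  0,  0]
  [ 0,  0,  0, -3,  0]
  [ 0,  0,  0,  0, -3]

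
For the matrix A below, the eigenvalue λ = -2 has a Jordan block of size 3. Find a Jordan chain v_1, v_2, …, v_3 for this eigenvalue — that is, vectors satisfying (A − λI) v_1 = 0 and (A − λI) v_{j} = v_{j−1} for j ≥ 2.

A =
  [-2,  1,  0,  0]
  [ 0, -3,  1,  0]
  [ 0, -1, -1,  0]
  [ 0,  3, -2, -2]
A Jordan chain for λ = -2 of length 3:
v_1 = (-1, 0, 0, -1)ᵀ
v_2 = (1, -1, -1, 3)ᵀ
v_3 = (0, 1, 0, 0)ᵀ

Let N = A − (-2)·I. We want v_3 with N^3 v_3 = 0 but N^2 v_3 ≠ 0; then v_{j-1} := N · v_j for j = 3, …, 2.

Pick v_3 = (0, 1, 0, 0)ᵀ.
Then v_2 = N · v_3 = (1, -1, -1, 3)ᵀ.
Then v_1 = N · v_2 = (-1, 0, 0, -1)ᵀ.

Sanity check: (A − (-2)·I) v_1 = (0, 0, 0, 0)ᵀ = 0. ✓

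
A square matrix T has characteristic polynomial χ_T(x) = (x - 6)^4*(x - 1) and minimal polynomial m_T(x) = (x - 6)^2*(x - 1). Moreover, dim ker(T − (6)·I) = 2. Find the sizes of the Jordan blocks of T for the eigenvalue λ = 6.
Block sizes for λ = 6: [2, 2]

Step 1 — from the characteristic polynomial, algebraic multiplicity of λ = 6 is 4. From dim ker(T − (6)·I) = 2, there are exactly 2 Jordan blocks for λ = 6.
Step 2 — from the minimal polynomial, the factor (x − 6)^2 tells us the largest block for λ = 6 has size 2.
Step 3 — with total size 4, 2 blocks, and largest block 2, the block sizes (in nonincreasing order) are [2, 2].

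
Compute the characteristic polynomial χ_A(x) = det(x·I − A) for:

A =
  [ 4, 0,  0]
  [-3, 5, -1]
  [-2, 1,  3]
x^3 - 12*x^2 + 48*x - 64

Expanding det(x·I − A) (e.g. by cofactor expansion or by noting that A is similar to its Jordan form J, which has the same characteristic polynomial as A) gives
  χ_A(x) = x^3 - 12*x^2 + 48*x - 64
which factors as (x - 4)^3. The eigenvalues (with algebraic multiplicities) are λ = 4 with multiplicity 3.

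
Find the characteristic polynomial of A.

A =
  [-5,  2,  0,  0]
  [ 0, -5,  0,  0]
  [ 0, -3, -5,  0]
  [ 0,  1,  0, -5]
x^4 + 20*x^3 + 150*x^2 + 500*x + 625

Expanding det(x·I − A) (e.g. by cofactor expansion or by noting that A is similar to its Jordan form J, which has the same characteristic polynomial as A) gives
  χ_A(x) = x^4 + 20*x^3 + 150*x^2 + 500*x + 625
which factors as (x + 5)^4. The eigenvalues (with algebraic multiplicities) are λ = -5 with multiplicity 4.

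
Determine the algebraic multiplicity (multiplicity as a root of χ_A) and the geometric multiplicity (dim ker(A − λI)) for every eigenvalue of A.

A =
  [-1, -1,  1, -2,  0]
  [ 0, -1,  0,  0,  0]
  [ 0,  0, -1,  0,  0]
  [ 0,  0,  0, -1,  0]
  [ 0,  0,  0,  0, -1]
λ = -1: alg = 5, geom = 4

Step 1 — factor the characteristic polynomial to read off the algebraic multiplicities:
  χ_A(x) = (x + 1)^5

Step 2 — compute geometric multiplicities via the rank-nullity identity g(λ) = n − rank(A − λI):
  rank(A − (-1)·I) = 1, so dim ker(A − (-1)·I) = n − 1 = 4

Summary:
  λ = -1: algebraic multiplicity = 5, geometric multiplicity = 4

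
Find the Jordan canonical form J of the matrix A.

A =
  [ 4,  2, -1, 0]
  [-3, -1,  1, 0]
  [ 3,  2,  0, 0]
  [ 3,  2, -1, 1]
J_2(1) ⊕ J_1(1) ⊕ J_1(1)

The characteristic polynomial is
  det(x·I − A) = x^4 - 4*x^3 + 6*x^2 - 4*x + 1 = (x - 1)^4

Eigenvalues and multiplicities (the geometric multiplicity of λ is n − rank(A − λI), which equals the number of Jordan blocks for λ):
  λ = 1: algebraic multiplicity = 4, geometric multiplicity = 3

Determining the block sizes for each eigenvalue:
  λ = 1: 3 blocks summing to 4 forces exactly one block of size 2 and the rest size 1 → block sizes [2, 1, 1]

Assembling the blocks gives a Jordan form
J =
  [1, 1, 0, 0]
  [0, 1, 0, 0]
  [0, 0, 1, 0]
  [0, 0, 0, 1]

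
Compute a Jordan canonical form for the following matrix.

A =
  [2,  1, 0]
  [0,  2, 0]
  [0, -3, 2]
J_2(2) ⊕ J_1(2)

The characteristic polynomial is
  det(x·I − A) = x^3 - 6*x^2 + 12*x - 8 = (x - 2)^3

Eigenvalues and multiplicities (the geometric multiplicity of λ is n − rank(A − λI), which equals the number of Jordan blocks for λ):
  λ = 2: algebraic multiplicity = 3, geometric multiplicity = 2

Determining the block sizes for each eigenvalue:
  λ = 2: 2 blocks summing to 3 forces exactly one block of size 2 and the rest size 1 → block sizes [2, 1]

Assembling the blocks gives a Jordan form
J =
  [2, 1, 0]
  [0, 2, 0]
  [0, 0, 2]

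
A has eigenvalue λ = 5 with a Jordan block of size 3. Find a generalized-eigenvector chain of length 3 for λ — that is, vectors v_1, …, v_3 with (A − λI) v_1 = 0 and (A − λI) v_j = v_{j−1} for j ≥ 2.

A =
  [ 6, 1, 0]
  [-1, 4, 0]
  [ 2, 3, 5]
A Jordan chain for λ = 5 of length 3:
v_1 = (0, 0, -1)ᵀ
v_2 = (1, -1, 2)ᵀ
v_3 = (1, 0, 0)ᵀ

Let N = A − (5)·I. We want v_3 with N^3 v_3 = 0 but N^2 v_3 ≠ 0; then v_{j-1} := N · v_j for j = 3, …, 2.

Pick v_3 = (1, 0, 0)ᵀ.
Then v_2 = N · v_3 = (1, -1, 2)ᵀ.
Then v_1 = N · v_2 = (0, 0, -1)ᵀ.

Sanity check: (A − (5)·I) v_1 = (0, 0, 0)ᵀ = 0. ✓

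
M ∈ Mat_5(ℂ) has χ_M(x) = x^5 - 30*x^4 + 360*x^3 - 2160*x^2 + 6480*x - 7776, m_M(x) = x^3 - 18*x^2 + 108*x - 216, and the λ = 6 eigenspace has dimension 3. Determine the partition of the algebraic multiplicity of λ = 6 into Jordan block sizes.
Block sizes for λ = 6: [3, 1, 1]

Step 1 — from the characteristic polynomial, algebraic multiplicity of λ = 6 is 5. From dim ker(M − (6)·I) = 3, there are exactly 3 Jordan blocks for λ = 6.
Step 2 — from the minimal polynomial, the factor (x − 6)^3 tells us the largest block for λ = 6 has size 3.
Step 3 — with total size 5, 3 blocks, and largest block 3, the block sizes (in nonincreasing order) are [3, 1, 1].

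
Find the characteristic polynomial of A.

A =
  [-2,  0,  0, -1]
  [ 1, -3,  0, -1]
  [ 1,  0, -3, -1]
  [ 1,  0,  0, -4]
x^4 + 12*x^3 + 54*x^2 + 108*x + 81

Expanding det(x·I − A) (e.g. by cofactor expansion or by noting that A is similar to its Jordan form J, which has the same characteristic polynomial as A) gives
  χ_A(x) = x^4 + 12*x^3 + 54*x^2 + 108*x + 81
which factors as (x + 3)^4. The eigenvalues (with algebraic multiplicities) are λ = -3 with multiplicity 4.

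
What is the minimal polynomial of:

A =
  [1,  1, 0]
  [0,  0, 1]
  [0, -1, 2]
x^3 - 3*x^2 + 3*x - 1

The characteristic polynomial is χ_A(x) = (x - 1)^3, so the eigenvalues are known. The minimal polynomial is
  m_A(x) = Π_λ (x − λ)^{k_λ}
where k_λ is the size of the *largest* Jordan block for λ (equivalently, the smallest k with (A − λI)^k v = 0 for every generalised eigenvector v of λ).

  λ = 1: largest Jordan block has size 3, contributing (x − 1)^3

So m_A(x) = (x - 1)^3 = x^3 - 3*x^2 + 3*x - 1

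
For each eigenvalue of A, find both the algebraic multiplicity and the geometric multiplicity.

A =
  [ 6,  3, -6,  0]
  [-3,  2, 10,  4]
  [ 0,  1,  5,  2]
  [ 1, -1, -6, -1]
λ = 3: alg = 4, geom = 2

Step 1 — factor the characteristic polynomial to read off the algebraic multiplicities:
  χ_A(x) = (x - 3)^4

Step 2 — compute geometric multiplicities via the rank-nullity identity g(λ) = n − rank(A − λI):
  rank(A − (3)·I) = 2, so dim ker(A − (3)·I) = n − 2 = 2

Summary:
  λ = 3: algebraic multiplicity = 4, geometric multiplicity = 2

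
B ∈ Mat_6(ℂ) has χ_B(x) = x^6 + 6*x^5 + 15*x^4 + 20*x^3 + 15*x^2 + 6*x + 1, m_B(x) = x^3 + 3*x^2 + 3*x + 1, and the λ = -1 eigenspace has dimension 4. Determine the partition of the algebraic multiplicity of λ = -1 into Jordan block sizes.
Block sizes for λ = -1: [3, 1, 1, 1]

Step 1 — from the characteristic polynomial, algebraic multiplicity of λ = -1 is 6. From dim ker(B − (-1)·I) = 4, there are exactly 4 Jordan blocks for λ = -1.
Step 2 — from the minimal polynomial, the factor (x + 1)^3 tells us the largest block for λ = -1 has size 3.
Step 3 — with total size 6, 4 blocks, and largest block 3, the block sizes (in nonincreasing order) are [3, 1, 1, 1].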